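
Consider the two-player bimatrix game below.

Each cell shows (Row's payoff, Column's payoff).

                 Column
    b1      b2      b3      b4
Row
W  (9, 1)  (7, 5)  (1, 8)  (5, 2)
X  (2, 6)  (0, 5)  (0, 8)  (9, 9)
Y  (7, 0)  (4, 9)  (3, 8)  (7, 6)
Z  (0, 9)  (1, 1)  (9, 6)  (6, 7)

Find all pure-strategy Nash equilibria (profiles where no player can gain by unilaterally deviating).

For each player, find the best response to each opponent profile; mutual best responses are the pure NE.
Row against b1: payoffs 9, 2, 7, 0 → best response W.
Row against b2: payoffs 7, 0, 4, 1 → best response W.
Row against b3: payoffs 1, 0, 3, 9 → best response Z.
Row against b4: payoffs 5, 9, 7, 6 → best response X.
Column against W: payoffs 1, 5, 8, 2 → best response b3.
Column against X: payoffs 6, 5, 8, 9 → best response b4.
Column against Y: payoffs 0, 9, 8, 6 → best response b2.
Column against Z: payoffs 9, 1, 6, 7 → best response b1.
Mutual best responses: (X, b4).

Pure NE: (X, b4)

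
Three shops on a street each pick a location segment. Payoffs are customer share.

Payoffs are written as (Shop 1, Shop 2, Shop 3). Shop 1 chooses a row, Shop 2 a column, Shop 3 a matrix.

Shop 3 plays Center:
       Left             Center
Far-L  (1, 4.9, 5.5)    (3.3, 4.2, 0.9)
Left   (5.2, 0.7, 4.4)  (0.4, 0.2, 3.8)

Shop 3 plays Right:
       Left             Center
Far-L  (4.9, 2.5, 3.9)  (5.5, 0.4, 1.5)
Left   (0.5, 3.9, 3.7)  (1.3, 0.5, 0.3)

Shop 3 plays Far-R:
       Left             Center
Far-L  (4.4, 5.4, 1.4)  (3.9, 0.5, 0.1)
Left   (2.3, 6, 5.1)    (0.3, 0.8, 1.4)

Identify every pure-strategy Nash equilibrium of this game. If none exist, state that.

No pure-strategy Nash equilibrium.

(Far-L, Left, Center): Shop 1 can switch to Left (1 → 5.2). Not NE.
(Far-L, Left, Right): Shop 3 can switch to Center (3.9 → 5.5). Not NE.
(Far-L, Left, Far-R): Shop 3 can switch to Center (1.4 → 5.5). Not NE.
(Far-L, Center, Center): Shop 2 can switch to Left (4.2 → 4.9). Not NE.
(Far-L, Center, Right): Shop 2 can switch to Left (0.4 → 2.5). Not NE.
(Far-L, Center, Far-R): Shop 2 can switch to Left (0.5 → 5.4). Not NE.
(Left, Left, Center): Shop 3 can switch to Far-R (4.4 → 5.1). Not NE.
(Left, Left, Right): Shop 1 can switch to Far-L (0.5 → 4.9). Not NE.
(The remaining 4 profiles each have a profitable deviation by the same check.)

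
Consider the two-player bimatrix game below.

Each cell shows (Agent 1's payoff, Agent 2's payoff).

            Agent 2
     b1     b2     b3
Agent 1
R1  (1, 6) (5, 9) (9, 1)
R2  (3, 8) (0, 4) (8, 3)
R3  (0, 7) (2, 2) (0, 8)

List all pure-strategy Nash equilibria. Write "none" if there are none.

The pure Nash equilibria are (R1, b2), (R2, b1).

Mark each player's best response to every combination of opponents' strategies; a profile where every player is best-responding is a pure Nash equilibrium.
Agent 1 against b1: payoffs 1, 3, 0 → best response R2.
Agent 1 against b2: payoffs 5, 0, 2 → best response R1.
Agent 1 against b3: payoffs 9, 8, 0 → best response R1.
Agent 2 against R1: payoffs 6, 9, 1 → best response b2.
Agent 2 against R2: payoffs 8, 4, 3 → best response b1.
Agent 2 against R3: payoffs 7, 2, 8 → best response b3.
Mutual best responses: (R1, b2); (R2, b1).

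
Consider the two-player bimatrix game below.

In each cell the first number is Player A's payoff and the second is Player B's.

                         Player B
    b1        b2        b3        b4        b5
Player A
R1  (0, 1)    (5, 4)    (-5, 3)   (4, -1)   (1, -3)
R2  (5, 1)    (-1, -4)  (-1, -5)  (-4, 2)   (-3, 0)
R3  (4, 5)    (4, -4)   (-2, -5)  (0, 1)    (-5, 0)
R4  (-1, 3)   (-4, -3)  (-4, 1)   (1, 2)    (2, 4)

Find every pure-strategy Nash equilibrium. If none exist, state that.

Player A against b1: payoffs 0, 5, 4, -1 → best response R2.
Player A against b2: payoffs 5, -1, 4, -4 → best response R1.
Player A against b3: payoffs -5, -1, -2, -4 → best response R2.
Player A against b4: payoffs 4, -4, 0, 1 → best response R1.
Player A against b5: payoffs 1, -3, -5, 2 → best response R4.
Player B against R1: payoffs 1, 4, 3, -1, -3 → best response b2.
Player B against R2: payoffs 1, -4, -5, 2, 0 → best response b4.
Player B against R3: payoffs 5, -4, -5, 1, 0 → best response b1.
Player B against R4: payoffs 3, -3, 1, 2, 4 → best response b5.
Mutual best responses: (R1, b2); (R4, b5).

(R1, b2); (R4, b5)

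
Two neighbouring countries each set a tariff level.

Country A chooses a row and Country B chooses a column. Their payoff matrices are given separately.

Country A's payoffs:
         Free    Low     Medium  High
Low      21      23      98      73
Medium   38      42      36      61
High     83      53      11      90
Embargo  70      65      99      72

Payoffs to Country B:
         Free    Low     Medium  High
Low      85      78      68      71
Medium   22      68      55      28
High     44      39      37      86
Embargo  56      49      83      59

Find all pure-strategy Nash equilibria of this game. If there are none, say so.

(Low, Free): Country A can switch to Medium (21 → 38). Not NE.
(Low, Low): Country A can switch to Medium (23 → 42). Not NE.
(Low, Medium): Country A can switch to Embargo (98 → 99). Not NE.
(Low, High): Country A can switch to High (73 → 90). Not NE.
(Medium, Free): Country A can switch to High (38 → 83). Not NE.
(Medium, Low): Country A can switch to High (42 → 53). Not NE.
(Medium, Medium): Country A can switch to Low (36 → 98). Not NE.
(Medium, High): Country A can switch to Low (61 → 73). Not NE.
(High, Free): Country B can switch to High (44 → 86). Not NE.
(High, Low): Country A can switch to Embargo (53 → 65). Not NE.
(High, Medium): Country A can switch to Low (11 → 98). Not NE.
(High, High): Country A gets 90, best alternative 73; Country B gets 86, best alternative 44. No profitable deviation — NE.
(Embargo, Free): Country A can switch to High (70 → 83). Not NE.
(Embargo, Medium): Country A gets 99, best alternative 98; Country B gets 83, best alternative 59. No profitable deviation — NE.
(The remaining 2 profiles each have a profitable deviation by the same check.)

Pure-strategy Nash equilibria: (High, High), (Embargo, Medium)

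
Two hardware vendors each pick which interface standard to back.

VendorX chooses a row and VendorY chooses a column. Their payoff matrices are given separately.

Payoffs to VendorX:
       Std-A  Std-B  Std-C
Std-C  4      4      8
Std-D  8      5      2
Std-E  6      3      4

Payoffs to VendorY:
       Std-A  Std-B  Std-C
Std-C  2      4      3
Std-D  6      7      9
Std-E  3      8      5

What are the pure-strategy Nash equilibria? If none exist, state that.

(Std-C, Std-A): VendorX can switch to Std-D (4 → 8). Not NE.
(Std-C, Std-B): VendorX can switch to Std-D (4 → 5). Not NE.
(Std-C, Std-C): VendorY can switch to Std-B (3 → 4). Not NE.
(Std-D, Std-A): VendorY can switch to Std-B (6 → 7). Not NE.
(Std-D, Std-B): VendorY can switch to Std-C (7 → 9). Not NE.
(Std-D, Std-C): VendorX can switch to Std-C (2 → 8). Not NE.
(Std-E, Std-A): VendorX can switch to Std-D (6 → 8). Not NE.
(Std-E, Std-B): VendorX can switch to Std-C (3 → 4). Not NE.
(Std-E, Std-C): VendorX can switch to Std-C (4 → 8). Not NE.

none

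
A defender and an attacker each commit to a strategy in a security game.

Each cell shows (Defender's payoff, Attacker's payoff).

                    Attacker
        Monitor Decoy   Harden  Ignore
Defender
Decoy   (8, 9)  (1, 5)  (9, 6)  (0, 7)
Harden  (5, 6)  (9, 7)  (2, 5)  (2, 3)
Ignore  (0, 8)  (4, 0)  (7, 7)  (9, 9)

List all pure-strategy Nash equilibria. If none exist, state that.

(Decoy, Monitor): Defender gets 8, best alternative 5; Attacker gets 9, best alternative 7. No profitable deviation — NE.
(Decoy, Decoy): Defender can switch to Harden (1 → 9). Not NE.
(Decoy, Harden): Attacker can switch to Monitor (6 → 9). Not NE.
(Decoy, Ignore): Defender can switch to Harden (0 → 2). Not NE.
(Harden, Monitor): Defender can switch to Decoy (5 → 8). Not NE.
(Harden, Decoy): Defender gets 9, best alternative 4; Attacker gets 7, best alternative 6. No profitable deviation — NE.
(Harden, Harden): Defender can switch to Decoy (2 → 9). Not NE.
(Harden, Ignore): Defender can switch to Ignore (2 → 9). Not NE.
(Ignore, Monitor): Defender can switch to Decoy (0 → 8). Not NE.
(Ignore, Decoy): Defender can switch to Harden (4 → 9). Not NE.
(Ignore, Harden): Defender can switch to Decoy (7 → 9). Not NE.
(Ignore, Ignore): Defender gets 9, best alternative 2; Attacker gets 9, best alternative 8. No profitable deviation — NE.

Pure-strategy Nash equilibria: (Decoy, Monitor); (Harden, Decoy); (Ignore, Ignore)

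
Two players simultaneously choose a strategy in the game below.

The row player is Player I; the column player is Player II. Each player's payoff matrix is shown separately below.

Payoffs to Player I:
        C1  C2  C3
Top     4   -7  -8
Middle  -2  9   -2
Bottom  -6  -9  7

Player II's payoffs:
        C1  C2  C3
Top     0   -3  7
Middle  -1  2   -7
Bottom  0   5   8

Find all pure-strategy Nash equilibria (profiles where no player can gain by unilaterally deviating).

Mark each player's best response to every combination of opponents' strategies; a profile where every player is best-responding is a pure Nash equilibrium.
Player I against C1: payoffs 4, -2, -6 → best response Top.
Player I against C2: payoffs -7, 9, -9 → best response Middle.
Player I against C3: payoffs -8, -2, 7 → best response Bottom.
Player II against Top: payoffs 0, -3, 7 → best response C3.
Player II against Middle: payoffs -1, 2, -7 → best response C2.
Player II against Bottom: payoffs 0, 5, 8 → best response C3.
Mutual best responses: (Middle, C2); (Bottom, C3).

Pure-strategy Nash equilibria: (Middle, C2); (Bottom, C3)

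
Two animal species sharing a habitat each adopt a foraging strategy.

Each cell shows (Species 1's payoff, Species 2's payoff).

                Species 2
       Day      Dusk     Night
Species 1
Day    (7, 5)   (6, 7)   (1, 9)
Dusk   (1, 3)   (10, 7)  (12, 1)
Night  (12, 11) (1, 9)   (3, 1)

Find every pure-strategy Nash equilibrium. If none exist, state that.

Pure-strategy Nash equilibria: (Dusk, Dusk); (Night, Day)

(Day, Day): Species 1 can switch to Night (7 → 12). Not NE.
(Day, Dusk): Species 1 can switch to Dusk (6 → 10). Not NE.
(Day, Night): Species 1 can switch to Dusk (1 → 12). Not NE.
(Dusk, Day): Species 1 can switch to Day (1 → 7). Not NE.
(Dusk, Dusk): Species 1 gets 10, best alternative 6; Species 2 gets 7, best alternative 3. No profitable deviation — NE.
(Dusk, Night): Species 2 can switch to Day (1 → 3). Not NE.
(Night, Day): Species 1 gets 12, best alternative 7; Species 2 gets 11, best alternative 9. No profitable deviation — NE.
(Night, Dusk): Species 1 can switch to Day (1 → 6). Not NE.
(The remaining 1 profile has a profitable deviation by the same check.)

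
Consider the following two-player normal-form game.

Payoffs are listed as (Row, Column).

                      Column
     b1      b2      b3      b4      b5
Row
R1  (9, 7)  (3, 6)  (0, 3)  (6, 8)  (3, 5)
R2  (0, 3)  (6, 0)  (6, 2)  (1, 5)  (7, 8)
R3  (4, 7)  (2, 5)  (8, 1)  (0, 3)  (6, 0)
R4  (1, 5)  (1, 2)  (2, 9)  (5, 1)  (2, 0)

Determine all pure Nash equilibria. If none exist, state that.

The pure Nash equilibria are (R1, b4); (R2, b5).

Mark each player's best response to every combination of opponents' strategies; a profile where every player is best-responding is a pure Nash equilibrium.
Row against b1: payoffs 9, 0, 4, 1 → best response R1.
Row against b2: payoffs 3, 6, 2, 1 → best response R2.
Row against b3: payoffs 0, 6, 8, 2 → best response R3.
Row against b4: payoffs 6, 1, 0, 5 → best response R1.
Row against b5: payoffs 3, 7, 6, 2 → best response R2.
Column against R1: payoffs 7, 6, 3, 8, 5 → best response b4.
Column against R2: payoffs 3, 0, 2, 5, 8 → best response b5.
Column against R3: payoffs 7, 5, 1, 3, 0 → best response b1.
Column against R4: payoffs 5, 2, 9, 1, 0 → best response b3.
Mutual best responses: (R1, b4); (R2, b5).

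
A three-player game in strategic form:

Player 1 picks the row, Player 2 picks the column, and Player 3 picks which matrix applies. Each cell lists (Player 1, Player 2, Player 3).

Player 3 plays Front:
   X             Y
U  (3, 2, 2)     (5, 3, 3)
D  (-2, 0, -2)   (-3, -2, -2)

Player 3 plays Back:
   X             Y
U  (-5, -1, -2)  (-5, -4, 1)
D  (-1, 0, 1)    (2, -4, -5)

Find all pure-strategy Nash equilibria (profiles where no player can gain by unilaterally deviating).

(U, Y, Front) and (D, X, Back)

(U, X, Front): Player 2 can switch to Y (2 → 3). Not NE.
(U, X, Back): Player 1 can switch to D (-5 → -1). Not NE.
(U, Y, Front): Player 1 gets 5, best alternative -3; Player 2 gets 3, best alternative 2; Player 3 gets 3, best alternative 1. No profitable deviation — NE.
(U, Y, Back): Player 1 can switch to D (-5 → 2). Not NE.
(D, X, Front): Player 1 can switch to U (-2 → 3). Not NE.
(D, X, Back): Player 1 gets -1, best alternative -5; Player 2 gets 0, best alternative -4; Player 3 gets 1, best alternative -2. No profitable deviation — NE.
(D, Y, Front): Player 1 can switch to U (-3 → 5). Not NE.
(D, Y, Back): Player 2 can switch to X (-4 → 0). Not NE.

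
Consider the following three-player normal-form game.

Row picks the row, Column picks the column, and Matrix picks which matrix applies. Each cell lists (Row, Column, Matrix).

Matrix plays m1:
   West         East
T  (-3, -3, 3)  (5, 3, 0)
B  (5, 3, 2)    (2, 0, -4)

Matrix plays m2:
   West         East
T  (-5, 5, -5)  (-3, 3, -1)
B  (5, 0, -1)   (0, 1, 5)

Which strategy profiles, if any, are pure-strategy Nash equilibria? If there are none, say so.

Pure-strategy Nash equilibria: (T, East, m1); (B, West, m1); (B, East, m2)

Row against (West, m1): payoffs -3, 5 → best response B.
Row against (West, m2): payoffs -5, 5 → best response B.
Row against (East, m1): payoffs 5, 2 → best response T.
Row against (East, m2): payoffs -3, 0 → best response B.
Column against (T, m1): payoffs -3, 3 → best response East.
Column against (T, m2): payoffs 5, 3 → best response West.
Column against (B, m1): payoffs 3, 0 → best response West.
Column against (B, m2): payoffs 0, 1 → best response East.
Matrix against (T, West): payoffs 3, -5 → best response m1.
Matrix against (T, East): payoffs 0, -1 → best response m1.
Matrix against (B, West): payoffs 2, -1 → best response m1.
Matrix against (B, East): payoffs -4, 5 → best response m2.
Mutual best responses: (T, East, m1); (B, West, m1); (B, East, m2).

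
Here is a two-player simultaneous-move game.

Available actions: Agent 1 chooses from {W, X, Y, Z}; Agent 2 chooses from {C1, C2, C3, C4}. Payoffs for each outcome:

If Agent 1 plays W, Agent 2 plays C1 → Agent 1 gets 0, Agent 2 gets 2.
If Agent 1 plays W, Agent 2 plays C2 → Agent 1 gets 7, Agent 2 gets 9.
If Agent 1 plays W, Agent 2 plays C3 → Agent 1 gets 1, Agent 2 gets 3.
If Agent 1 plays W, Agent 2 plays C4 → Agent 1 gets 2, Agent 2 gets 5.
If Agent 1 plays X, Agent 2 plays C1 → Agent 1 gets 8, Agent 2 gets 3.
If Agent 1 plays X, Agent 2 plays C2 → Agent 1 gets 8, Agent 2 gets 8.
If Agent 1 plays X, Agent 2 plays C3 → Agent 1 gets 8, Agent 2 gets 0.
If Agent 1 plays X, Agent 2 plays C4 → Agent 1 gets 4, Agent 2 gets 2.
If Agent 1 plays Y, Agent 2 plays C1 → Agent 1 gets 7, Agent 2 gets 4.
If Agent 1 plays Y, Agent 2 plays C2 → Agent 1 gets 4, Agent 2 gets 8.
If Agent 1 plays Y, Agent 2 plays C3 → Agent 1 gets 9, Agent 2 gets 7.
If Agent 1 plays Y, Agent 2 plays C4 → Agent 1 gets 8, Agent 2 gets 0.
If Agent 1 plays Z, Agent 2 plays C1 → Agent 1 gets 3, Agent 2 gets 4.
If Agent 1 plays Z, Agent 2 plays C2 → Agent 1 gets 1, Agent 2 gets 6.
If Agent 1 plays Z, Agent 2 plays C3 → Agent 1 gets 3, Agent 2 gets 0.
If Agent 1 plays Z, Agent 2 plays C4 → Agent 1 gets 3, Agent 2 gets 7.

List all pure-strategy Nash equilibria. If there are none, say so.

Agent 1 against C1: payoffs 0, 8, 7, 3 → best response X.
Agent 1 against C2: payoffs 7, 8, 4, 1 → best response X.
Agent 1 against C3: payoffs 1, 8, 9, 3 → best response Y.
Agent 1 against C4: payoffs 2, 4, 8, 3 → best response Y.
Agent 2 against W: payoffs 2, 9, 3, 5 → best response C2.
Agent 2 against X: payoffs 3, 8, 0, 2 → best response C2.
Agent 2 against Y: payoffs 4, 8, 7, 0 → best response C2.
Agent 2 against Z: payoffs 4, 6, 0, 7 → best response C4.
Mutual best responses: (X, C2).

Pure NE: (X, C2)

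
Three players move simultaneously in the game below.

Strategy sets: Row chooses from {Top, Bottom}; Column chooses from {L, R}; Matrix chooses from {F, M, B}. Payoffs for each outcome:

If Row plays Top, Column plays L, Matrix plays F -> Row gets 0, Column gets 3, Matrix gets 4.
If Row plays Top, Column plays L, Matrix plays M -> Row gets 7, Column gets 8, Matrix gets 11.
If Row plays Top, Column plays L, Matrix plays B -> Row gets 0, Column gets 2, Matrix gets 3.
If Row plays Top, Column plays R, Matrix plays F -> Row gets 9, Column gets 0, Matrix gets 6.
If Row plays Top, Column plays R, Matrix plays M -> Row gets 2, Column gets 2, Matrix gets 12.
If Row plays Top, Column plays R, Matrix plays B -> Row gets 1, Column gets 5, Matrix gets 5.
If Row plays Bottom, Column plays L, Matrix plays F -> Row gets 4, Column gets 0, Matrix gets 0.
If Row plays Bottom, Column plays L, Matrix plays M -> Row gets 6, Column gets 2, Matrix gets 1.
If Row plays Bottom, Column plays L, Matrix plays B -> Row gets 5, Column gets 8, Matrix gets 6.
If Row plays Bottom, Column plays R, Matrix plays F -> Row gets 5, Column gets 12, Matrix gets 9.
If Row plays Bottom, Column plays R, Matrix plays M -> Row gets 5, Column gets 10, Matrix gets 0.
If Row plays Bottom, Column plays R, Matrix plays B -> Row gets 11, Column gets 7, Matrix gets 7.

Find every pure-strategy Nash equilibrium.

Row against (L, F): payoffs 0, 4 → best response Bottom.
Row against (L, M): payoffs 7, 6 → best response Top.
Row against (L, B): payoffs 0, 5 → best response Bottom.
Row against (R, F): payoffs 9, 5 → best response Top.
Row against (R, M): payoffs 2, 5 → best response Bottom.
Row against (R, B): payoffs 1, 11 → best response Bottom.
Column against (Top, F): payoffs 3, 0 → best response L.
Column against (Top, M): payoffs 8, 2 → best response L.
Column against (Top, B): payoffs 2, 5 → best response R.
Column against (Bottom, F): payoffs 0, 12 → best response R.
Column against (Bottom, M): payoffs 2, 10 → best response R.
Column against (Bottom, B): payoffs 8, 7 → best response L.
Matrix against (Top, L): payoffs 4, 11, 3 → best response M.
Matrix against (Top, R): payoffs 6, 12, 5 → best response M.
Matrix against (Bottom, L): payoffs 0, 1, 6 → best response B.
Matrix against (Bottom, R): payoffs 9, 0, 7 → best response F.
Mutual best responses: (Top, L, M); (Bottom, L, B).

Pure-strategy Nash equilibria: (Top, L, M) and (Bottom, L, B)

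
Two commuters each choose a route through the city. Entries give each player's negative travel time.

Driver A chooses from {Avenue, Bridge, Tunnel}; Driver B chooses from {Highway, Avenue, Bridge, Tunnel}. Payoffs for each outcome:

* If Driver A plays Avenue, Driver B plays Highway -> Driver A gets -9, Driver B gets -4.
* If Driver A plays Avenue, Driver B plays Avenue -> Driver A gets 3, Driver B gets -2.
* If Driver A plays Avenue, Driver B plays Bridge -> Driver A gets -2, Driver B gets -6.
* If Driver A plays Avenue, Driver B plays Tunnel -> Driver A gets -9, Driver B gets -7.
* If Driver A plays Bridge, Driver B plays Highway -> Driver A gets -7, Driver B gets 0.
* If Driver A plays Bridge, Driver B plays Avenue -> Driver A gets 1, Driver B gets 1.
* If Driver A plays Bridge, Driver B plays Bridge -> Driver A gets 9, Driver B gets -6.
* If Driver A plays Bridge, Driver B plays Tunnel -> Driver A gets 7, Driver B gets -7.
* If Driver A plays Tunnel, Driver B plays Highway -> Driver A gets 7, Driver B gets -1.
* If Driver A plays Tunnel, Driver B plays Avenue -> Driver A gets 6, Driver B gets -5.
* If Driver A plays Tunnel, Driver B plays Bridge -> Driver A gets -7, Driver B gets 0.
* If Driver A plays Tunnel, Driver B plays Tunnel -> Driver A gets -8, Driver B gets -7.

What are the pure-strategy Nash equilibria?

This game has no pure Nash equilibrium.

Driver A against Highway: payoffs -9, -7, 7 → best response Tunnel.
Driver A against Avenue: payoffs 3, 1, 6 → best response Tunnel.
Driver A against Bridge: payoffs -2, 9, -7 → best response Bridge.
Driver A against Tunnel: payoffs -9, 7, -8 → best response Bridge.
Driver B against Avenue: payoffs -4, -2, -6, -7 → best response Avenue.
Driver B against Bridge: payoffs 0, 1, -6, -7 → best response Avenue.
Driver B against Tunnel: payoffs -1, -5, 0, -7 → best response Bridge.
No profile is a mutual best response for all players.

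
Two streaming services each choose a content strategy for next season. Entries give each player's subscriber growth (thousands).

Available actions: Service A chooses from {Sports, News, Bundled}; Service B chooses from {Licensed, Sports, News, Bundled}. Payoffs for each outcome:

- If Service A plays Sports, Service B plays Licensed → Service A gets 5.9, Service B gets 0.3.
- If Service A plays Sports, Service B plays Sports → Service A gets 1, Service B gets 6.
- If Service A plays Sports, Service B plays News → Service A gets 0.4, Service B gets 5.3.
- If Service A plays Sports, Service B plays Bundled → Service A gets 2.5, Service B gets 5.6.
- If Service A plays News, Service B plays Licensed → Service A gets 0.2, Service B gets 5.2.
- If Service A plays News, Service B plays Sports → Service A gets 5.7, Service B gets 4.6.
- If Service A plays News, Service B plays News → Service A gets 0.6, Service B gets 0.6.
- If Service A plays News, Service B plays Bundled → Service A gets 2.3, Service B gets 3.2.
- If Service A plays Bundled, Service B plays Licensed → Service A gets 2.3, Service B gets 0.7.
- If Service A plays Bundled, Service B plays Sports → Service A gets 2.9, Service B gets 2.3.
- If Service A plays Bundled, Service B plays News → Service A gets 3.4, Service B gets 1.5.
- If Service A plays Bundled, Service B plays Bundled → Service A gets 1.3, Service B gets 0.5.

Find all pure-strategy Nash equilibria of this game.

For each strategy profile, look for a profitable unilateral deviation.
(Sports, Licensed): Service B can switch to Sports (0.3 → 6). Not NE.
(Sports, Sports): Service A can switch to News (1 → 5.7). Not NE.
(Sports, News): Service A can switch to News (0.4 → 0.6). Not NE.
(Sports, Bundled): Service B can switch to Sports (5.6 → 6). Not NE.
(News, Licensed): Service A can switch to Sports (0.2 → 5.9). Not NE.
(News, Sports): Service B can switch to Licensed (4.6 → 5.2). Not NE.
(News, News): Service A can switch to Bundled (0.6 → 3.4). Not NE.
(News, Bundled): Service A can switch to Sports (2.3 → 2.5). Not NE.
(The remaining 4 profiles each have a profitable deviation by the same check.)

none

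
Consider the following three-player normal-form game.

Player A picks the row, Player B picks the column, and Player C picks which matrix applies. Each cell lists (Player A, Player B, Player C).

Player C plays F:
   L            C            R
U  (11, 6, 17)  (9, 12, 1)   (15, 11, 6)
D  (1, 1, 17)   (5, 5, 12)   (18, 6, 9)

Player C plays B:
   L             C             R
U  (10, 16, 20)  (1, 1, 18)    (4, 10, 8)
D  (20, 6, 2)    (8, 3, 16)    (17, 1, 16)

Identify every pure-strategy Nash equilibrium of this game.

Check each profile: it is a Nash equilibrium iff no player can strictly gain by switching unilaterally.
(U, L, F): Player B can switch to C (6 → 12). Not NE.
(U, L, B): Player A can switch to D (10 → 20). Not NE.
(U, C, F): Player C can switch to B (1 → 18). Not NE.
(U, C, B): Player A can switch to D (1 → 8). Not NE.
(U, R, F): Player A can switch to D (15 → 18). Not NE.
(U, R, B): Player A can switch to D (4 → 17). Not NE.
(The remaining 6 profiles each have a profitable deviation by the same check.)

There is no pure-strategy Nash equilibrium.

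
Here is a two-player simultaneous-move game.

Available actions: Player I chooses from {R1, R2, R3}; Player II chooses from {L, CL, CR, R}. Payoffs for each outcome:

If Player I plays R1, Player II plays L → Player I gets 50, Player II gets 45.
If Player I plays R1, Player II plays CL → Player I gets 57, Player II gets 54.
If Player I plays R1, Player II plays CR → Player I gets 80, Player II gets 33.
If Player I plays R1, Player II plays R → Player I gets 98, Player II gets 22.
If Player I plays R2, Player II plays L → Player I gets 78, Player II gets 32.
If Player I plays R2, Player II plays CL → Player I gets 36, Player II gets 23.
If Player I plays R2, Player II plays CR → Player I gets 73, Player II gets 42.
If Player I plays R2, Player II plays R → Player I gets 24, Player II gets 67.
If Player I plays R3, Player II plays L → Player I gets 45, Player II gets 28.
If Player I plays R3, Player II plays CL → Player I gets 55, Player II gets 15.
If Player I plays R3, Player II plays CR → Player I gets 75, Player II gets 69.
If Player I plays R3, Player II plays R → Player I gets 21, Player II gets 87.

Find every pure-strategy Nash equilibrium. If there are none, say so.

Check each profile: it is a Nash equilibrium iff no player can strictly gain by switching unilaterally.
(R1, L): Player I can switch to R2 (50 → 78). Not NE.
(R1, CL): Player I gets 57, best alternative 55; Player II gets 54, best alternative 45. No profitable deviation — NE.
(R1, CR): Player II can switch to L (33 → 45). Not NE.
(R1, R): Player II can switch to L (22 → 45). Not NE.
(R2, L): Player II can switch to CR (32 → 42). Not NE.
(R2, CL): Player I can switch to R1 (36 → 57). Not NE.
(R2, CR): Player I can switch to R1 (73 → 80). Not NE.
(The remaining 5 profiles each have a profitable deviation by the same check.)

(R1, CL)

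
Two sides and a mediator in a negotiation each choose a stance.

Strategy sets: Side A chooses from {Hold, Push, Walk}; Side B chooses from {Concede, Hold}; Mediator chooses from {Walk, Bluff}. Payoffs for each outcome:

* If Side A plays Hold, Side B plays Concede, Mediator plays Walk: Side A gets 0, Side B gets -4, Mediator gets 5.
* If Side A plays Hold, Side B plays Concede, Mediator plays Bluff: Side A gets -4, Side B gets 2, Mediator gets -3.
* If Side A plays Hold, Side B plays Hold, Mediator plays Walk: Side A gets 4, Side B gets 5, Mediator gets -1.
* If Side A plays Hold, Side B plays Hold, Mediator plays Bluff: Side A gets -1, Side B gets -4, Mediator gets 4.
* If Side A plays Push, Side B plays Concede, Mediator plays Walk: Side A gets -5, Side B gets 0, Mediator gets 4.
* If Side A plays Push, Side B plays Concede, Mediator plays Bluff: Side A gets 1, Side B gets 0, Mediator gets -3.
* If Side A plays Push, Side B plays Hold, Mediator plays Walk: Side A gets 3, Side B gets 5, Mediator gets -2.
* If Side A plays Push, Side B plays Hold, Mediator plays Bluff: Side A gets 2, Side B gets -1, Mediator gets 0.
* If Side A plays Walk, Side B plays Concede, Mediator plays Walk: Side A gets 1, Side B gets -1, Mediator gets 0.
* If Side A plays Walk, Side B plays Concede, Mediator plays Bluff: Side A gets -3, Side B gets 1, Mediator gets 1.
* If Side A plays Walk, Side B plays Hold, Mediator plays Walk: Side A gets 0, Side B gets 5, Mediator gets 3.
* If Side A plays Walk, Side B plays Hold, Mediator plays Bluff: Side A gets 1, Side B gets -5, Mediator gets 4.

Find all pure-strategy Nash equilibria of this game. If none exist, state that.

(Hold, Concede, Walk): Side A can switch to Walk (0 → 1). Not NE.
(Hold, Concede, Bluff): Side A can switch to Push (-4 → 1). Not NE.
(Hold, Hold, Walk): Mediator can switch to Bluff (-1 → 4). Not NE.
(Hold, Hold, Bluff): Side A can switch to Push (-1 → 2). Not NE.
(Push, Concede, Walk): Side A can switch to Hold (-5 → 0). Not NE.
(Push, Concede, Bluff): Mediator can switch to Walk (-3 → 4). Not NE.
(Push, Hold, Walk): Side A can switch to Hold (3 → 4). Not NE.
(Push, Hold, Bluff): Side B can switch to Concede (-1 → 0). Not NE.
(Walk, Concede, Walk): Side B can switch to Hold (-1 → 5). Not NE.
(Walk, Concede, Bluff): Side A can switch to Push (-3 → 1). Not NE.
(Walk, Hold, Walk): Side A can switch to Hold (0 → 4). Not NE.
(Walk, Hold, Bluff): Side A can switch to Push (1 → 2). Not NE.

This game has no pure Nash equilibrium.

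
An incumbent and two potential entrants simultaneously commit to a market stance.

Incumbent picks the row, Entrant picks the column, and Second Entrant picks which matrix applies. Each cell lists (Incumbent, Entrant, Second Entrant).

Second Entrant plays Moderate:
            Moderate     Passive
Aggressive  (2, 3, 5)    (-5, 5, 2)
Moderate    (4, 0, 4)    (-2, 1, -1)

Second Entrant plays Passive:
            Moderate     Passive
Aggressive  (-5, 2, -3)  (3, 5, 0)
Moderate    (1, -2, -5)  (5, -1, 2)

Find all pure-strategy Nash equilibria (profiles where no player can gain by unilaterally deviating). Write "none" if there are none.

(Moderate, Passive, Passive)

Incumbent against (Moderate, Moderate): payoffs 2, 4 → best response Moderate.
Incumbent against (Moderate, Passive): payoffs -5, 1 → best response Moderate.
Incumbent against (Passive, Moderate): payoffs -5, -2 → best response Moderate.
Incumbent against (Passive, Passive): payoffs 3, 5 → best response Moderate.
Entrant against (Aggressive, Moderate): payoffs 3, 5 → best response Passive.
Entrant against (Aggressive, Passive): payoffs 2, 5 → best response Passive.
Entrant against (Moderate, Moderate): payoffs 0, 1 → best response Passive.
Entrant against (Moderate, Passive): payoffs -2, -1 → best response Passive.
Second Entrant against (Aggressive, Moderate): payoffs 5, -3 → best response Moderate.
Second Entrant against (Aggressive, Passive): payoffs 2, 0 → best response Moderate.
Second Entrant against (Moderate, Moderate): payoffs 4, -5 → best response Moderate.
Second Entrant against (Moderate, Passive): payoffs -1, 2 → best response Passive.
Mutual best responses: (Moderate, Passive, Passive).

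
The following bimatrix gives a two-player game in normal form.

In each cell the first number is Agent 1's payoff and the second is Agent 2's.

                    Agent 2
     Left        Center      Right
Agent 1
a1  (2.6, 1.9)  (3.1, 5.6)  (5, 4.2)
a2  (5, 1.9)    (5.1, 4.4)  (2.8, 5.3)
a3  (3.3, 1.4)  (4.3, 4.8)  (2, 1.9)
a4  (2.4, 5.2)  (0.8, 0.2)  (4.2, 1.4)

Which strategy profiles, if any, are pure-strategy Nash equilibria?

none

(a1, Left): Agent 1 can switch to a2 (2.6 → 5). Not NE.
(a1, Center): Agent 1 can switch to a2 (3.1 → 5.1). Not NE.
(a1, Right): Agent 2 can switch to Center (4.2 → 5.6). Not NE.
(a2, Left): Agent 2 can switch to Center (1.9 → 4.4). Not NE.
(a2, Center): Agent 2 can switch to Right (4.4 → 5.3). Not NE.
(a2, Right): Agent 1 can switch to a1 (2.8 → 5). Not NE.
(a3, Left): Agent 1 can switch to a2 (3.3 → 5). Not NE.
(a3, Center): Agent 1 can switch to a2 (4.3 → 5.1). Not NE.
(The remaining 4 profiles each have a profitable deviation by the same check.)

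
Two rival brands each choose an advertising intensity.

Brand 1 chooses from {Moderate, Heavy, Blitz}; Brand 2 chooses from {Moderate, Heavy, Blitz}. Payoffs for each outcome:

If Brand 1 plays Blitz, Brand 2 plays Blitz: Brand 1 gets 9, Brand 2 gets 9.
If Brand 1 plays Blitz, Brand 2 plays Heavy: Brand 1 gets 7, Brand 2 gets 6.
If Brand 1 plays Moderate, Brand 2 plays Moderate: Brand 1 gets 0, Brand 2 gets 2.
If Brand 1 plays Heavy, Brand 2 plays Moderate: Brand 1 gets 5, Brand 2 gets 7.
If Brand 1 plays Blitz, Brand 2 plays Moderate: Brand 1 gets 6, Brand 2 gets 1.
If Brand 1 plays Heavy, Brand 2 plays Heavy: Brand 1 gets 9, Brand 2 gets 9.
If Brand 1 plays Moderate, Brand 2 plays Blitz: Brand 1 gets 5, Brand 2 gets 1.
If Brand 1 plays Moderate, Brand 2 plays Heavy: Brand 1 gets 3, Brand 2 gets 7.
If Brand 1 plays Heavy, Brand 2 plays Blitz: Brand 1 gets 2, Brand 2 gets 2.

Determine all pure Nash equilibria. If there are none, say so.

(Heavy, Heavy), (Blitz, Blitz)

Mark each player's best response to every combination of opponents' strategies; a profile where every player is best-responding is a pure Nash equilibrium.
Brand 1 against Moderate: payoffs 0, 5, 6 → best response Blitz.
Brand 1 against Heavy: payoffs 3, 9, 7 → best response Heavy.
Brand 1 against Blitz: payoffs 5, 2, 9 → best response Blitz.
Brand 2 against Moderate: payoffs 2, 7, 1 → best response Heavy.
Brand 2 against Heavy: payoffs 7, 9, 2 → best response Heavy.
Brand 2 against Blitz: payoffs 1, 6, 9 → best response Blitz.
Mutual best responses: (Heavy, Heavy); (Blitz, Blitz).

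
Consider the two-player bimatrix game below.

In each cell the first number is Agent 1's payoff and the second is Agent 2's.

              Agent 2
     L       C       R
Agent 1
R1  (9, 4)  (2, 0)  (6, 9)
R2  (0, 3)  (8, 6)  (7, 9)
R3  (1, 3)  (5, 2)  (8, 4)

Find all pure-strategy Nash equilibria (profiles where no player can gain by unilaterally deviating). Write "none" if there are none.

Agent 1 against L: payoffs 9, 0, 1 → best response R1.
Agent 1 against C: payoffs 2, 8, 5 → best response R2.
Agent 1 against R: payoffs 6, 7, 8 → best response R3.
Agent 2 against R1: payoffs 4, 0, 9 → best response R.
Agent 2 against R2: payoffs 3, 6, 9 → best response R.
Agent 2 against R3: payoffs 3, 2, 4 → best response R.
Mutual best responses: (R3, R).

The unique pure-strategy Nash equilibrium is (R3, R).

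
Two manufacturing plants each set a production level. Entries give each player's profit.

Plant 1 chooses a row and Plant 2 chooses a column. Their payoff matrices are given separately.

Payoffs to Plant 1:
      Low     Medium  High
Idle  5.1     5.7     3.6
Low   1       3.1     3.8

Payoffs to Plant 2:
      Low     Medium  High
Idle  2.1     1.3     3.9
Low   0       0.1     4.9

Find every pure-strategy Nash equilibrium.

(Low, High)

(Idle, Low): Plant 2 can switch to High (2.1 → 3.9). Not NE.
(Idle, Medium): Plant 2 can switch to Low (1.3 → 2.1). Not NE.
(Idle, High): Plant 1 can switch to Low (3.6 → 3.8). Not NE.
(Low, Low): Plant 1 can switch to Idle (1 → 5.1). Not NE.
(Low, Medium): Plant 1 can switch to Idle (3.1 → 5.7). Not NE.
(Low, High): Plant 1 gets 3.8, best alternative 3.6; Plant 2 gets 4.9, best alternative 0.1. No profitable deviation — NE.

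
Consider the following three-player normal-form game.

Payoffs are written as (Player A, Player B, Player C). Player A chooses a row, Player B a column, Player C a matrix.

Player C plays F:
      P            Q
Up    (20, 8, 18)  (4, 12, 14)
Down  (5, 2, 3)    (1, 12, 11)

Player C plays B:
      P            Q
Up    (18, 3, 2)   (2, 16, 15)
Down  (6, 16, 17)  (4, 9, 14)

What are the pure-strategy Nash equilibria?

Player A against (P, F): payoffs 20, 5 → best response Up.
Player A against (P, B): payoffs 18, 6 → best response Up.
Player A against (Q, F): payoffs 4, 1 → best response Up.
Player A against (Q, B): payoffs 2, 4 → best response Down.
Player B against (Up, F): payoffs 8, 12 → best response Q.
Player B against (Up, B): payoffs 3, 16 → best response Q.
Player B against (Down, F): payoffs 2, 12 → best response Q.
Player B against (Down, B): payoffs 16, 9 → best response P.
Player C against (Up, P): payoffs 18, 2 → best response F.
Player C against (Up, Q): payoffs 14, 15 → best response B.
Player C against (Down, P): payoffs 3, 17 → best response B.
Player C against (Down, Q): payoffs 11, 14 → best response B.
No profile is a mutual best response for all players.

none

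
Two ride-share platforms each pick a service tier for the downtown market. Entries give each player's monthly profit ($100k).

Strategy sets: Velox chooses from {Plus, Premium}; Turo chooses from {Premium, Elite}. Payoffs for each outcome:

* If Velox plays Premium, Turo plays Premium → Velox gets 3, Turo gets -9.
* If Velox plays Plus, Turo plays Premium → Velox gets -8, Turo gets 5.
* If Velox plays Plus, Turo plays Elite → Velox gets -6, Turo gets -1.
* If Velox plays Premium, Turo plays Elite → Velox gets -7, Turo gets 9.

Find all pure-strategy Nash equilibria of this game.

(Plus, Premium): Velox can switch to Premium (-8 → 3). Not NE.
(Plus, Elite): Turo can switch to Premium (-1 → 5). Not NE.
(Premium, Premium): Turo can switch to Elite (-9 → 9). Not NE.
(Premium, Elite): Velox can switch to Plus (-7 → -6). Not NE.

This game has no pure Nash equilibrium.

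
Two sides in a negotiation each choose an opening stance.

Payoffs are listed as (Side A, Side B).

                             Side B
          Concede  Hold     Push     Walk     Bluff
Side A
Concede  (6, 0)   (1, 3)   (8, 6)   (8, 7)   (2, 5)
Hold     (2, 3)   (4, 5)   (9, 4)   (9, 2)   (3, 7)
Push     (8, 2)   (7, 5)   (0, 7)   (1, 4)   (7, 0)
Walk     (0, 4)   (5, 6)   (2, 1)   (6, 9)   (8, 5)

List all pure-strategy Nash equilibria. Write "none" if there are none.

No pure-strategy Nash equilibrium.

Side A against Concede: payoffs 6, 2, 8, 0 → best response Push.
Side A against Hold: payoffs 1, 4, 7, 5 → best response Push.
Side A against Push: payoffs 8, 9, 0, 2 → best response Hold.
Side A against Walk: payoffs 8, 9, 1, 6 → best response Hold.
Side A against Bluff: payoffs 2, 3, 7, 8 → best response Walk.
Side B against Concede: payoffs 0, 3, 6, 7, 5 → best response Walk.
Side B against Hold: payoffs 3, 5, 4, 2, 7 → best response Bluff.
Side B against Push: payoffs 2, 5, 7, 4, 0 → best response Push.
Side B against Walk: payoffs 4, 6, 1, 9, 5 → best response Walk.
No profile is a mutual best response for all players.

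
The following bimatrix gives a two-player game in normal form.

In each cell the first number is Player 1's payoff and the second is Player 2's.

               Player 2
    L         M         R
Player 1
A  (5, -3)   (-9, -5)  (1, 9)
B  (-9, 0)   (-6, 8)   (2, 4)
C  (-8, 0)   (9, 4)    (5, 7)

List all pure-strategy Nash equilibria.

Pure NE: (C, R)

(A, L): Player 2 can switch to R (-3 → 9). Not NE.
(A, M): Player 1 can switch to B (-9 → -6). Not NE.
(A, R): Player 1 can switch to B (1 → 2). Not NE.
(B, L): Player 1 can switch to A (-9 → 5). Not NE.
(B, M): Player 1 can switch to C (-6 → 9). Not NE.
(B, R): Player 1 can switch to C (2 → 5). Not NE.
(C, R): Player 1 gets 5, best alternative 2; Player 2 gets 7, best alternative 4. No profitable deviation — NE.
(The remaining 2 profiles each have a profitable deviation by the same check.)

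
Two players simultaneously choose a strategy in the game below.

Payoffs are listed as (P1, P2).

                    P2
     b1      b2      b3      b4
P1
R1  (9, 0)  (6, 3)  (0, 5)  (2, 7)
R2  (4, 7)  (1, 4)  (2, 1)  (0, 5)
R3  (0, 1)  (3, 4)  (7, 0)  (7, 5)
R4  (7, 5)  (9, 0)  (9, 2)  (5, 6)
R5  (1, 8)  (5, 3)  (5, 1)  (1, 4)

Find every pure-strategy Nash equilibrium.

(R1, b1): P2 can switch to b2 (0 → 3). Not NE.
(R1, b2): P1 can switch to R4 (6 → 9). Not NE.
(R1, b3): P1 can switch to R2 (0 → 2). Not NE.
(R1, b4): P1 can switch to R3 (2 → 7). Not NE.
(R2, b1): P1 can switch to R1 (4 → 9). Not NE.
(R2, b2): P1 can switch to R1 (1 → 6). Not NE.
(R2, b3): P1 can switch to R3 (2 → 7). Not NE.
(R2, b4): P1 can switch to R1 (0 → 2). Not NE.
(R3, b1): P1 can switch to R1 (0 → 9). Not NE.
(R3, b2): P1 can switch to R1 (3 → 6). Not NE.
(R3, b4): P1 gets 7, best alternative 5; P2 gets 5, best alternative 4. No profitable deviation — NE.
(The remaining 9 profiles each have a profitable deviation by the same check.)

Pure NE: (R3, b4)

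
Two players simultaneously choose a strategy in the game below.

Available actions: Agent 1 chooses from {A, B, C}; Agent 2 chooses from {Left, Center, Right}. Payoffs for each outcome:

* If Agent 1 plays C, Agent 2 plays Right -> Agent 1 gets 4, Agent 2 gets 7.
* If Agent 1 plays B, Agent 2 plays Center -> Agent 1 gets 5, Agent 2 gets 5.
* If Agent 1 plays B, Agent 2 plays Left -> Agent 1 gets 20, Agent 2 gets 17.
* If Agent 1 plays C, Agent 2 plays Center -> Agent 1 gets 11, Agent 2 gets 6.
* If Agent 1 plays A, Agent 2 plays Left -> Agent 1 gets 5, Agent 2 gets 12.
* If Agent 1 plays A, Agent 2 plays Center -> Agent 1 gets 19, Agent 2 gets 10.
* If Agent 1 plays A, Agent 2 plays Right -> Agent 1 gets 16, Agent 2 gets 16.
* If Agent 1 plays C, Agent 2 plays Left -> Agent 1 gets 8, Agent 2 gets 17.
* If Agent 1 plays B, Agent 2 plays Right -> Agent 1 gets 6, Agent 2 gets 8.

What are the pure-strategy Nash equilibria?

The pure Nash equilibria are (A, Right), (B, Left).

(A, Left): Agent 1 can switch to B (5 → 20). Not NE.
(A, Center): Agent 2 can switch to Left (10 → 12). Not NE.
(A, Right): Agent 1 gets 16, best alternative 6; Agent 2 gets 16, best alternative 12. No profitable deviation — NE.
(B, Left): Agent 1 gets 20, best alternative 8; Agent 2 gets 17, best alternative 8. No profitable deviation — NE.
(B, Center): Agent 1 can switch to A (5 → 19). Not NE.
(B, Right): Agent 1 can switch to A (6 → 16). Not NE.
(C, Left): Agent 1 can switch to B (8 → 20). Not NE.
(C, Center): Agent 1 can switch to A (11 → 19). Not NE.
(C, Right): Agent 1 can switch to A (4 → 16). Not NE.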